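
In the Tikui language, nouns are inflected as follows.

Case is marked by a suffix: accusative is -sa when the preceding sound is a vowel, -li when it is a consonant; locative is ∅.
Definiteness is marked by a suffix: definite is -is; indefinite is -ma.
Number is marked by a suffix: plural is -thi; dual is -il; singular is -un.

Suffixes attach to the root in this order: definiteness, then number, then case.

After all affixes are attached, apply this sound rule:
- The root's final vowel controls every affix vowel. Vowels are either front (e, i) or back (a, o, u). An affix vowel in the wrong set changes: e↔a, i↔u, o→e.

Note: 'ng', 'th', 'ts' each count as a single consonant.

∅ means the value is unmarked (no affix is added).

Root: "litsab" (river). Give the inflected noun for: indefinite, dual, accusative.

Attach definiteness indefinite -ma → litsabma.
Attach number dual -il → litsabmail.
Attach case accusative -li (after consonant 'l') → litsabmailli.
Apply vowel harmony: litsabmailli → litsabmaullu.

litsabmaullu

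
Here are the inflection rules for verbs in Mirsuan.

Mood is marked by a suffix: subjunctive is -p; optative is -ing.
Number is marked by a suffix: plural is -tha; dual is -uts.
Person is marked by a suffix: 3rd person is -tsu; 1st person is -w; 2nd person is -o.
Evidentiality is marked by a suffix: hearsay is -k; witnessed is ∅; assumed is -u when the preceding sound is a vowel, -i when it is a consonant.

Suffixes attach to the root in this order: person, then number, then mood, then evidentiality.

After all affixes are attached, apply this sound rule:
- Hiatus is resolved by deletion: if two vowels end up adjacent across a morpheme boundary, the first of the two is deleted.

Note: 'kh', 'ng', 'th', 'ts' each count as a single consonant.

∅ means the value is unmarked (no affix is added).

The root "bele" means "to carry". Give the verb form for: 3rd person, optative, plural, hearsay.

Attach person 3rd person -tsu → beletsu.
Attach number plural -tha → beletsutha.
Attach mood optative -ing → beletsuthaing.
Attach evidentiality hearsay -k → beletsuthaingk.
Apply vowel deletion: beletsuthaingk → beletsuthingk.

beletsuthingk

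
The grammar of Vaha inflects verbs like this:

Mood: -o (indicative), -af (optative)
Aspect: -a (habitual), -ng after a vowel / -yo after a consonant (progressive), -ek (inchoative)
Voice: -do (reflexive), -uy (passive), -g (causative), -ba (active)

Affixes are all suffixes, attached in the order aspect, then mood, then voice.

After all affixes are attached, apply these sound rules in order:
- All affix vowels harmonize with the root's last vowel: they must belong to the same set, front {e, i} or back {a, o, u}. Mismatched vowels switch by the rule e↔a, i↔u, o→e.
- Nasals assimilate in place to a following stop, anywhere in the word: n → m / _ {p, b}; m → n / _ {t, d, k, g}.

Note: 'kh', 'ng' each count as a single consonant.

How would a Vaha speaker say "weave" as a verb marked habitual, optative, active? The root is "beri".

berieefbe

Attach aspect habitual -a → beria.
Attach mood optative -af → beriaaf.
Attach voice active -ba → beriaafba.
Apply vowel harmony: beriaafba → berieefbe.
Nasal assimilation: no change.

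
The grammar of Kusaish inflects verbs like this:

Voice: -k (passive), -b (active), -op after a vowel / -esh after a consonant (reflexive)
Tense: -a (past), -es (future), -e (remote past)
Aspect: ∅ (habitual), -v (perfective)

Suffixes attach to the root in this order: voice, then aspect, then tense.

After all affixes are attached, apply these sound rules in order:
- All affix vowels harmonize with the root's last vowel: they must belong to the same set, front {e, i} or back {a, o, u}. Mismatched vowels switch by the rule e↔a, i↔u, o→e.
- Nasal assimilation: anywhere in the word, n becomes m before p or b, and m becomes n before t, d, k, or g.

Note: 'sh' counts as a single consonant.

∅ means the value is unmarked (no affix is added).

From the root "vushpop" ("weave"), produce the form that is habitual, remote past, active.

Attach voice active -b → vushpopb.
aspect = habitual: zero marking, form stays vushpopb.
Attach tense remote past -e → vushpopbe.
Apply vowel harmony: vushpopbe → vushpopba.
Nasal assimilation: no change.

vushpopba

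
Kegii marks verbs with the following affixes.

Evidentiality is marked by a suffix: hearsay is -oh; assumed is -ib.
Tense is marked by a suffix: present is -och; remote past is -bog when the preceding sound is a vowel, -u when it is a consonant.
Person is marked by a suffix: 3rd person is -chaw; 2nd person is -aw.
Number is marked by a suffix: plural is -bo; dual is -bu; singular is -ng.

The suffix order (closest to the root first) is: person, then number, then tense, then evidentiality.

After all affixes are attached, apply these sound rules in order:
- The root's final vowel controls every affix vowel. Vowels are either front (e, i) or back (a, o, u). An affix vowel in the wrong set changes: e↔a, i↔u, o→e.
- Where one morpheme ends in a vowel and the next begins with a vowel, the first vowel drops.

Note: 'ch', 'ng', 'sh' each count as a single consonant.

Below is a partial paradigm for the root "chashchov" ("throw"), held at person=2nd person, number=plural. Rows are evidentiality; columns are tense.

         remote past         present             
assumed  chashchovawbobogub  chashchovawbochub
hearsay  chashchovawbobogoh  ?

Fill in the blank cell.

Attach person 2nd person -aw → chashchovaw.
Attach number plural -bo → chashchovawbo.
Attach tense present -och → chashchovawbooch.
Attach evidentiality hearsay -oh → chashchovawboochoh.
Vowel harmony: no change.
Apply vowel deletion: chashchovawboochoh → chashchovawbochoh.

chashchovawbochoh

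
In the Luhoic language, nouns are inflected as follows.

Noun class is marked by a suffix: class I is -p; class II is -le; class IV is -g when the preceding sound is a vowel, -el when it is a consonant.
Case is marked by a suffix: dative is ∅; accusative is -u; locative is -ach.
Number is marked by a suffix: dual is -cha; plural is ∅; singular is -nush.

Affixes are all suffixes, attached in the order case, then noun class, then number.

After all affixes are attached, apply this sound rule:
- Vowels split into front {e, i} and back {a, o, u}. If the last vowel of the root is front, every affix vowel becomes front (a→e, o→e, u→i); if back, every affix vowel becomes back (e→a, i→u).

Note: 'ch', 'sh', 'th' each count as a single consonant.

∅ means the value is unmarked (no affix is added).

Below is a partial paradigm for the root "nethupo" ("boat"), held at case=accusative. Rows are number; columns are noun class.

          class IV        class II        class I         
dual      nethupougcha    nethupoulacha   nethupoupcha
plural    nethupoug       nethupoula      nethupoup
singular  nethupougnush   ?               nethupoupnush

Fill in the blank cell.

Attach case accusative -u → nethupou.
Attach noun class class II -le → nethupoule.
Attach number singular -nush → nethupoulenush.
Apply vowel harmony: nethupoulenush → nethupoulanush.

nethupoulanush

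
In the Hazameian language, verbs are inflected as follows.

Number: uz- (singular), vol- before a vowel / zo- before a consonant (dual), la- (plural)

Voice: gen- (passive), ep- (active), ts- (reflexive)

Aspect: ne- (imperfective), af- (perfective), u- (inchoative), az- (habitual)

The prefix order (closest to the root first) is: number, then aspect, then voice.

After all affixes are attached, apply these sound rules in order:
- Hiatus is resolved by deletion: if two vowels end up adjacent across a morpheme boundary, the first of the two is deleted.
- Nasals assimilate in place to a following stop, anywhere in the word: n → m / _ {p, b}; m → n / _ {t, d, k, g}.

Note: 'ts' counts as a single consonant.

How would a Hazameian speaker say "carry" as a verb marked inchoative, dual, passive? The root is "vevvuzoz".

genuzovevvuzoz

Attach number dual zo- (before consonant 'v') → zovevvuzoz.
Attach aspect inchoative u- → uzovevvuzoz.
Attach voice passive gen- → genuzovevvuzoz.
Vowel deletion: no change.
Nasal assimilation: no change.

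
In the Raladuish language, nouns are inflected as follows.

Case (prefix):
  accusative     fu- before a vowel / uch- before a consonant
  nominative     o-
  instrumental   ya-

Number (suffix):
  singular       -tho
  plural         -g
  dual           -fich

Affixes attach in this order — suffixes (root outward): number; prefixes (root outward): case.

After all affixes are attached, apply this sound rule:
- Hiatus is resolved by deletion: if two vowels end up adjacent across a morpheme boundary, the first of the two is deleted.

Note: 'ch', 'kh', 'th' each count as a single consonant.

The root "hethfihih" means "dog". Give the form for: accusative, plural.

Attach number plural -g → hethfihihg.
Attach case accusative uch- (before consonant 'h') → uchhethfihihg.
Vowel deletion: no change.

uchhethfihihg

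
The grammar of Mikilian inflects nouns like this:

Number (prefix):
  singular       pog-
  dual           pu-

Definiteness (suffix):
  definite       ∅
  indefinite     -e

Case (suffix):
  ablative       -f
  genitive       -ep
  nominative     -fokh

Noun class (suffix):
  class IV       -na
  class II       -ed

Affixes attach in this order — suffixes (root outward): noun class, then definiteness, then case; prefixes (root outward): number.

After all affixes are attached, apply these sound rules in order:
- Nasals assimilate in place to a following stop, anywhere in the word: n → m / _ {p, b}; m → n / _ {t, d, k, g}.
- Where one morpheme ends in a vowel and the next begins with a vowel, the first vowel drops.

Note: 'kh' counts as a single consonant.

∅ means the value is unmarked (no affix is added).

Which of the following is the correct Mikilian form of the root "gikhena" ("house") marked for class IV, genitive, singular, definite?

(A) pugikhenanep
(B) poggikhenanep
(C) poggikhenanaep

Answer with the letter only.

B

Attach number singular pog- → poggikhena.
Attach noun class class IV -na → poggikhenana.
definiteness = definite: zero marking, form stays poggikhenana.
Attach case genitive -ep → poggikhenanaep.
Nasal assimilation: no change.
Apply vowel deletion: poggikhenanaep → poggikhenanep.
So the correct form is poggikhenanep, option (B).
(C) poggikhenanaep is wrong: it fails to apply the sound rule(s).
(A) pugikhenanep is wrong: it uses dual instead of singular for number.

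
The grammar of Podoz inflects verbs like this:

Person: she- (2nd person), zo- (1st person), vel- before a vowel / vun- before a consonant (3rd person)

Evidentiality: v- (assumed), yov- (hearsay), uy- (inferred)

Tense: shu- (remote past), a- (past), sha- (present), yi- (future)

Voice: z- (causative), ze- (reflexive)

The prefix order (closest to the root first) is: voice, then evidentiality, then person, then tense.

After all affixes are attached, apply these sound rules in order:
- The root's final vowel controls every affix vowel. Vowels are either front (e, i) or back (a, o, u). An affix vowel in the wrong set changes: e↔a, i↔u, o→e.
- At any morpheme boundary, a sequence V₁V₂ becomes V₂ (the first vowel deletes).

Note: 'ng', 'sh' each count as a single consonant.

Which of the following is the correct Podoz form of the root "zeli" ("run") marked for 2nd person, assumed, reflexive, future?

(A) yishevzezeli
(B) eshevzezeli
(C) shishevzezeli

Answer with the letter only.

Attach voice reflexive ze- → zezeli.
Attach evidentiality assumed v- → vzezeli.
Attach person 2nd person she- → shevzezeli.
Attach tense future yi- → yishevzezeli.
Vowel harmony: no change.
Vowel deletion: no change.
So the correct form is yishevzezeli, option (A).
(C) shishevzezeli is wrong: it uses remote past instead of future for tense.
(B) eshevzezeli is wrong: it uses past instead of future for tense.

A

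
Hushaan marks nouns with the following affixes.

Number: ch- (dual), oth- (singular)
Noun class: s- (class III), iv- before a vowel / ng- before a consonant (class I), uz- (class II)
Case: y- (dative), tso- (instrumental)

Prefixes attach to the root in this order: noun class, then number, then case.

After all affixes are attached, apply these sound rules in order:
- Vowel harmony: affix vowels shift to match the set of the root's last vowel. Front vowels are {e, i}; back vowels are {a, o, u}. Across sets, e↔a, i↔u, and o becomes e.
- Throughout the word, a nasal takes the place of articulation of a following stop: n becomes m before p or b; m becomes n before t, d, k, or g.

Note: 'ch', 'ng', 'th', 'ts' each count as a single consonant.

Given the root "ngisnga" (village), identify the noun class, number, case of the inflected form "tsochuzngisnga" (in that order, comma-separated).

class II, dual, instrumental

Segment: tso-ch-uz-ngisnga.
noun class: uz- → class II.
number: ch- → dual.
case: tso- → instrumental.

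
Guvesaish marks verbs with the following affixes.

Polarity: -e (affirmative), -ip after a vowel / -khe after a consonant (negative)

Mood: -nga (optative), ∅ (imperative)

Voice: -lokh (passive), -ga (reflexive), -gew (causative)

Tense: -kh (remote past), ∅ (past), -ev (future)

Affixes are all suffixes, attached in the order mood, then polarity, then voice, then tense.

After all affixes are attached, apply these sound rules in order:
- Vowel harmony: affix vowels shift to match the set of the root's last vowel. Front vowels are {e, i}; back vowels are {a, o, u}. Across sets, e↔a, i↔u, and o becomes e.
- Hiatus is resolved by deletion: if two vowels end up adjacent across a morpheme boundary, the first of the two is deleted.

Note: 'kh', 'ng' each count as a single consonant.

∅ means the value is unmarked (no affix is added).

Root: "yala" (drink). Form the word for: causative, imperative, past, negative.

mood = imperative: zero marking, form stays yala.
Attach polarity negative -ip (after vowel 'a') → yalaip.
Attach voice causative -gew → yalaipgew.
tense = past: zero marking, form stays yalaipgew.
Apply vowel harmony: yalaipgew → yalaupgaw.
Apply vowel deletion: yalaupgaw → yalupgaw.

yalupgaw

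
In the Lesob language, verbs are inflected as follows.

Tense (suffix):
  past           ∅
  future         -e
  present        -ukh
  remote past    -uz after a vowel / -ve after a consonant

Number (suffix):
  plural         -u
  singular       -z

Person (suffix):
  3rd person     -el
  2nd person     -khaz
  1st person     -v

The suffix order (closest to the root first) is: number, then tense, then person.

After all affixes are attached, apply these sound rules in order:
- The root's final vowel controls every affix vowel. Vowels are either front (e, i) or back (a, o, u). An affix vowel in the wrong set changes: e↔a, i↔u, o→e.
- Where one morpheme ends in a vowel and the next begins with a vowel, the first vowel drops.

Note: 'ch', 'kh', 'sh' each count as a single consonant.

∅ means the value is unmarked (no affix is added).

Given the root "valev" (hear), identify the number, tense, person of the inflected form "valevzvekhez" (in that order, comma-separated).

singular, remote past, 2nd person

Segment: valev-z-ve-khaz.
number: -z → singular.
tense: -uz/ve → remote past.
person: -khaz → 2nd person.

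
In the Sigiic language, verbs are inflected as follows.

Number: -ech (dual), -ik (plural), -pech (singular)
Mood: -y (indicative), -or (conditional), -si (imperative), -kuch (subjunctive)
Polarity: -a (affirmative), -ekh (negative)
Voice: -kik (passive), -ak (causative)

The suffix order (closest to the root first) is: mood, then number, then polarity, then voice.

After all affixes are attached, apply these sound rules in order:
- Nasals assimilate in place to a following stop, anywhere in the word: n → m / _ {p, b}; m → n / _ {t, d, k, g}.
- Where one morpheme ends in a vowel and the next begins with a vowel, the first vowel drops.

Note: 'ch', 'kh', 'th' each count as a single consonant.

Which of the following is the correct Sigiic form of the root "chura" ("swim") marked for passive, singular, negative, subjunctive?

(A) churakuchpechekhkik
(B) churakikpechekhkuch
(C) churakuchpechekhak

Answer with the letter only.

Attach mood subjunctive -kuch → churakuch.
Attach number singular -pech → churakuchpech.
Attach polarity negative -ekh → churakuchpechekh.
Attach voice passive -kik → churakuchpechekhkik.
Nasal assimilation: no change.
Vowel deletion: no change.
So the correct form is churakuchpechekhkik, option (A).
(C) churakuchpechekhak is wrong: it uses causative instead of passive for voice.
(B) churakikpechekhkuch is wrong: it has the affixes in the wrong order.

A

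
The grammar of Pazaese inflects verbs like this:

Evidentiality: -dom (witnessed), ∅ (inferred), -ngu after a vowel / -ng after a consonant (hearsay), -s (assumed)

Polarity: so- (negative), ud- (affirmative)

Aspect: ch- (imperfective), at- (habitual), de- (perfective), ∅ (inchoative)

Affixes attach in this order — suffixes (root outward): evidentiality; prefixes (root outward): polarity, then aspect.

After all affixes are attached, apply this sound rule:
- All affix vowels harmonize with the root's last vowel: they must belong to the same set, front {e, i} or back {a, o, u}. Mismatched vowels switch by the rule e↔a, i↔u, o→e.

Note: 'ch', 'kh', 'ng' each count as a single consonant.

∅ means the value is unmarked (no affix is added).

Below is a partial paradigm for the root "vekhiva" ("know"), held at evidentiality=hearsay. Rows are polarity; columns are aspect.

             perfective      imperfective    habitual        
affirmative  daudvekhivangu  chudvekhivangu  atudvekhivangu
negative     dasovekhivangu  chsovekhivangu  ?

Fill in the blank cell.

atsovekhivangu

Attach polarity negative so- → sovekhiva.
Attach aspect habitual at- → atsovekhiva.
Attach evidentiality hearsay -ngu (after vowel 'a') → atsovekhivangu.
Vowel harmony: no change.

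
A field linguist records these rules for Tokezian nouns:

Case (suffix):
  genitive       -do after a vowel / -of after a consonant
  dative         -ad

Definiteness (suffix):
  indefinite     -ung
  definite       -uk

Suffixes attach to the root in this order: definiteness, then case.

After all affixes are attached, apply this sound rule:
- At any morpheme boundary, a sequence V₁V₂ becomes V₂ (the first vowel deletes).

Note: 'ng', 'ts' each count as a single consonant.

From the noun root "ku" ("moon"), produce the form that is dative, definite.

Attach definiteness definite -uk → kuuk.
Attach case dative -ad → kuukad.
Apply vowel deletion: kuukad → kukad.

kukad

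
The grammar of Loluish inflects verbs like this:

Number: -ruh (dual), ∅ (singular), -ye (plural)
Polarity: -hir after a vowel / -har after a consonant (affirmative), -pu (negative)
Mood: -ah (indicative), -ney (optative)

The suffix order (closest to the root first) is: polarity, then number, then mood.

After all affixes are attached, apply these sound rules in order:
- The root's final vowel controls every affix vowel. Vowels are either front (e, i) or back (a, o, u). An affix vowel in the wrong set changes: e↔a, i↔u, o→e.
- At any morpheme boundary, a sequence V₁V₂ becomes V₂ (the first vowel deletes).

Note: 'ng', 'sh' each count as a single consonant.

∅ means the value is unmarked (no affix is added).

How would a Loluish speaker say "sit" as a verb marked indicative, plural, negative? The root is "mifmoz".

mifmozpuyah

Attach polarity negative -pu → mifmozpu.
Attach number plural -ye → mifmozpuye.
Attach mood indicative -ah → mifmozpuyeah.
Apply vowel harmony: mifmozpuyeah → mifmozpuyaah.
Apply vowel deletion: mifmozpuyaah → mifmozpuyah.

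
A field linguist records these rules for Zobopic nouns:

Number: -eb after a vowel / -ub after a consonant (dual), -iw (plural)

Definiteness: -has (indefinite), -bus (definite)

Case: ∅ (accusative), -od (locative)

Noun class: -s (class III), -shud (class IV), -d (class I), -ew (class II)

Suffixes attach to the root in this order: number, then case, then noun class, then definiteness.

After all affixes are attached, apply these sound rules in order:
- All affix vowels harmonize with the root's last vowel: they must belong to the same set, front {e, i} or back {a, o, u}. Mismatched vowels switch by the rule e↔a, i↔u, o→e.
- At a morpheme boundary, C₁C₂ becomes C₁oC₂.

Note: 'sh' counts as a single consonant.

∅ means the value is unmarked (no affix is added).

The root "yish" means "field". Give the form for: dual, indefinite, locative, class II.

Attach number dual -ub (after consonant 'sh') → yishub.
Attach case locative -od → yishubod.
Attach noun class class II -ew → yishubodew.
Attach definiteness indefinite -has → yishubodewhas.
Apply vowel harmony: yishubodewhas → yishibedewhes.
Apply epenthesis: yishibedewhes → yishibedewohes.

yishibedewohes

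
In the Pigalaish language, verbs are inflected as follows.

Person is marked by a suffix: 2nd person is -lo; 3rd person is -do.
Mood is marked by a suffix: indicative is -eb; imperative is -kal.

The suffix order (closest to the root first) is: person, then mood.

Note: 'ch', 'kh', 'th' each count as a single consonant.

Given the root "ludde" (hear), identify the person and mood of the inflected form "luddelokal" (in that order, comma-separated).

2nd person, imperative

Segment: ludde-lo-kal.
person: -lo → 2nd person.
mood: -kal → imperative.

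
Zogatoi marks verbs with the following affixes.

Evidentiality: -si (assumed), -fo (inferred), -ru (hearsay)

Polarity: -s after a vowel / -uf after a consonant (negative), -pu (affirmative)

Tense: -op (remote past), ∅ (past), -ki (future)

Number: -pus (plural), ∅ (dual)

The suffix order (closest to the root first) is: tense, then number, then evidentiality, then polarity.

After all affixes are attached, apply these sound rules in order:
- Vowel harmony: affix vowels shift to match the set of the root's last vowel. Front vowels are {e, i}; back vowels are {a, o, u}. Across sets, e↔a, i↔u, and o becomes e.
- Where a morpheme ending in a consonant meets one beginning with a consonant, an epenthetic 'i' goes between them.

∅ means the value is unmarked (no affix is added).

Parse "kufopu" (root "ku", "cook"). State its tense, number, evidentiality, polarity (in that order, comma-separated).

Segment: ku-fo-pu.
tense: ∅ → past.
number: ∅ → dual.
evidentiality: -fo → inferred.
polarity: -pu → affirmative.

past, dual, inferred, affirmative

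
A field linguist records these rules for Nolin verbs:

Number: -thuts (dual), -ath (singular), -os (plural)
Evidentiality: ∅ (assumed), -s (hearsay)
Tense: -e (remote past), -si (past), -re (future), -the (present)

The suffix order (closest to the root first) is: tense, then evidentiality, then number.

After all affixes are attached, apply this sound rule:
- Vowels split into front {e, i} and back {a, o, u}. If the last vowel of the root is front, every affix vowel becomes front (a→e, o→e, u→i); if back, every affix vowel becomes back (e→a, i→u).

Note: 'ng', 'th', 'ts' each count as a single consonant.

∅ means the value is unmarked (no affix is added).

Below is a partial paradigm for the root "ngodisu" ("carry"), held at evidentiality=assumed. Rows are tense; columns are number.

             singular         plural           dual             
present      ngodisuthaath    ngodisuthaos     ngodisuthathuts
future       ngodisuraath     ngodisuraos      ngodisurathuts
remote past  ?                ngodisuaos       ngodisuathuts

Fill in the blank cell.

ngodisuaath

Attach tense remote past -e → ngodisue.
evidentiality = assumed: zero marking, form stays ngodisue.
Attach number singular -ath → ngodisueath.
Apply vowel harmony: ngodisueath → ngodisuaath.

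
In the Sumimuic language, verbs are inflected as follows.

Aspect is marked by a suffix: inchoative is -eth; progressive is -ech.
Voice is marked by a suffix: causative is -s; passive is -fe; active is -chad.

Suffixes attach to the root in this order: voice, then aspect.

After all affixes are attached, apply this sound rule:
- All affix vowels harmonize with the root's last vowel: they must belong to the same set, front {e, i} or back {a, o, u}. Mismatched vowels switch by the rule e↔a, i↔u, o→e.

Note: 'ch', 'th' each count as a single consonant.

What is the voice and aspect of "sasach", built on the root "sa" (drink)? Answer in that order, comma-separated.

Segment: sa-s-ech.
voice: -s → causative.
aspect: -ech → progressive.

causative, progressive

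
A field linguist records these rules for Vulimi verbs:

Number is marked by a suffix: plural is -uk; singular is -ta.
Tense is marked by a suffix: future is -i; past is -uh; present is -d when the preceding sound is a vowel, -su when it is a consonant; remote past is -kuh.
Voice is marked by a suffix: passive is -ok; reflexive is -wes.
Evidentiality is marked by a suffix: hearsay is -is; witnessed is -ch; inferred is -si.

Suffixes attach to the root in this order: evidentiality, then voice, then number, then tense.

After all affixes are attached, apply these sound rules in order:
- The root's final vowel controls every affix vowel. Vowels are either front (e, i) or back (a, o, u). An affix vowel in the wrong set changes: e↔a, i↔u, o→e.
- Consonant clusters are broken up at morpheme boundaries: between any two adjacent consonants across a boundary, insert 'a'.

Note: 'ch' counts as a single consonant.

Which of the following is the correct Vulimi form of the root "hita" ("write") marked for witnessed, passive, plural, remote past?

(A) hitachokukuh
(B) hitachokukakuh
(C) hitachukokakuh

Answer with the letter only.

B

Attach evidentiality witnessed -ch → hitach.
Attach voice passive -ok → hitachok.
Attach number plural -uk → hitachokuk.
Attach tense remote past -kuh → hitachokukkuh.
Vowel harmony: no change.
Apply epenthesis: hitachokukkuh → hitachokukakuh.
So the correct form is hitachokukakuh, option (B).
(A) hitachokukuh is wrong: it uses past instead of remote past for tense.
(C) hitachukokakuh is wrong: it has the affixes in the wrong order.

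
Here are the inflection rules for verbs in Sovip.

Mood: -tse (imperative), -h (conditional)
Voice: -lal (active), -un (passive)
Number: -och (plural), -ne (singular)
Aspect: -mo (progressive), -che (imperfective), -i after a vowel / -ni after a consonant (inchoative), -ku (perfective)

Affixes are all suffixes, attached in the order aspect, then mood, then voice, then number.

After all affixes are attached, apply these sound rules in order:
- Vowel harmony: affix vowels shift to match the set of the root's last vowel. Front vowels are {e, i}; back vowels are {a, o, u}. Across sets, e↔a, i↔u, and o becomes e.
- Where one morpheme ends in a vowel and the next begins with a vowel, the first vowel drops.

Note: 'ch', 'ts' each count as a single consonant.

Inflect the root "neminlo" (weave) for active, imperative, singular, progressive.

Attach aspect progressive -mo → neminlomo.
Attach mood imperative -tse → neminlomotse.
Attach voice active -lal → neminlomotselal.
Attach number singular -ne → neminlomotselalne.
Apply vowel harmony: neminlomotselalne → neminlomotsalalna.
Vowel deletion: no change.

neminlomotsalalna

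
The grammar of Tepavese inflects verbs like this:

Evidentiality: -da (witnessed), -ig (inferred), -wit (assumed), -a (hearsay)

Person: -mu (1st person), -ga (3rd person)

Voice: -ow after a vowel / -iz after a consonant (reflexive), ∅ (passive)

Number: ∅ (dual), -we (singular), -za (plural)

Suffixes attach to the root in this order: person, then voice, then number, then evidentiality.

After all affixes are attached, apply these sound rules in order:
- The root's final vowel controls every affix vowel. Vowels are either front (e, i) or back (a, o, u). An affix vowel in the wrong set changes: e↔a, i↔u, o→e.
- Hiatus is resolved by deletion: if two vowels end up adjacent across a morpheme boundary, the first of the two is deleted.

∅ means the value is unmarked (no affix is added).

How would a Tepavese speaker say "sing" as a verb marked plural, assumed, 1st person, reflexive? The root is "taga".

tagamowzawut

Attach person 1st person -mu → tagamu.
Attach voice reflexive -ow (after vowel 'u') → tagamuow.
Attach number plural -za → tagamuowza.
Attach evidentiality assumed -wit → tagamuowzawit.
Apply vowel harmony: tagamuowzawit → tagamuowzawut.
Apply vowel deletion: tagamuowzawut → tagamowzawut.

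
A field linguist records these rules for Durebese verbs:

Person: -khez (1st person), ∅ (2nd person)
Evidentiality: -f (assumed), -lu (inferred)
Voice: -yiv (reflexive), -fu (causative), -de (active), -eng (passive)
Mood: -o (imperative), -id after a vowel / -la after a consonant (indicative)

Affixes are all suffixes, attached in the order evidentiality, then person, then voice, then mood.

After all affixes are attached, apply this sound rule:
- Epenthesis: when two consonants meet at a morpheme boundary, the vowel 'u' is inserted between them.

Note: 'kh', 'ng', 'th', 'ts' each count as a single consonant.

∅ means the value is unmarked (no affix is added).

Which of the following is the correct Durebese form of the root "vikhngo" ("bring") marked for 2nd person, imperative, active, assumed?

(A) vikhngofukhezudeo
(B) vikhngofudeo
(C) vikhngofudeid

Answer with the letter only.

B

Attach evidentiality assumed -f → vikhngof.
person = 2nd person: zero marking, form stays vikhngof.
Attach voice active -de → vikhngofde.
Attach mood imperative -o → vikhngofdeo.
Apply epenthesis: vikhngofdeo → vikhngofudeo.
So the correct form is vikhngofudeo, option (B).
(C) vikhngofudeid is wrong: it uses indicative instead of imperative for mood.
(A) vikhngofukhezudeo is wrong: it uses 1st person instead of 2nd person for person.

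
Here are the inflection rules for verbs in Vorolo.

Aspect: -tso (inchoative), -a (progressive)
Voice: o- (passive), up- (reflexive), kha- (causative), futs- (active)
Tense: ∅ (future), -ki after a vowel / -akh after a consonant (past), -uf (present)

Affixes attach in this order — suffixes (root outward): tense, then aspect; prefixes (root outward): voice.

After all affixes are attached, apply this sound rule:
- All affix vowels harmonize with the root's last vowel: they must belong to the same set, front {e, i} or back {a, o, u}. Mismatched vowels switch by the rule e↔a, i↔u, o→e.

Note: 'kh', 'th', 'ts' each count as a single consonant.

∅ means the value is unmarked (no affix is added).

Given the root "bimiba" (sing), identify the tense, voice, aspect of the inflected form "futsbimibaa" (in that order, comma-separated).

future, active, progressive

Segment: futs-bimiba-a.
tense: ∅ → future.
voice: futs- → active.
aspect: -a → progressive.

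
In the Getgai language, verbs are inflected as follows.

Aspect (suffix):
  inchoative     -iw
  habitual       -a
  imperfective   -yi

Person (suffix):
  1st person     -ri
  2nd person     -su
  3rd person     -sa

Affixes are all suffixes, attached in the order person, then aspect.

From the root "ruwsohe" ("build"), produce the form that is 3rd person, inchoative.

ruwsohesaiw

Attach person 3rd person -sa → ruwsohesa.
Attach aspect inchoative -iw → ruwsohesaiw.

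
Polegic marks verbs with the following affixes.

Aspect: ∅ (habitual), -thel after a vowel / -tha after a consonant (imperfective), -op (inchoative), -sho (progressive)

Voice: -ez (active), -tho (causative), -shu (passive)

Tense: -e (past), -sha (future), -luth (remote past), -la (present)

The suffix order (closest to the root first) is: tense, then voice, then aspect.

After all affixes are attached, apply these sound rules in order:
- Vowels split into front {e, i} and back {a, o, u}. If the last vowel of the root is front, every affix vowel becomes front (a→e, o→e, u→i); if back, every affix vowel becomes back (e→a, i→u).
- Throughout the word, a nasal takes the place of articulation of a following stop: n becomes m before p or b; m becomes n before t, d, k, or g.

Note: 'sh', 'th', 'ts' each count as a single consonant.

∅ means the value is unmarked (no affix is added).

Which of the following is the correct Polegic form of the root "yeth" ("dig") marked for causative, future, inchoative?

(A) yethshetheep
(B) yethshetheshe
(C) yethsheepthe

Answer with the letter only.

Attach tense future -sha → yethsha.
Attach voice causative -tho → yethshatho.
Attach aspect inchoative -op → yethshathoop.
Apply vowel harmony: yethshathoop → yethshetheep.
Nasal assimilation: no change.
So the correct form is yethshetheep, option (A).
(B) yethshetheshe is wrong: it uses progressive instead of inchoative for aspect.
(C) yethsheepthe is wrong: it has the affixes in the wrong order.

A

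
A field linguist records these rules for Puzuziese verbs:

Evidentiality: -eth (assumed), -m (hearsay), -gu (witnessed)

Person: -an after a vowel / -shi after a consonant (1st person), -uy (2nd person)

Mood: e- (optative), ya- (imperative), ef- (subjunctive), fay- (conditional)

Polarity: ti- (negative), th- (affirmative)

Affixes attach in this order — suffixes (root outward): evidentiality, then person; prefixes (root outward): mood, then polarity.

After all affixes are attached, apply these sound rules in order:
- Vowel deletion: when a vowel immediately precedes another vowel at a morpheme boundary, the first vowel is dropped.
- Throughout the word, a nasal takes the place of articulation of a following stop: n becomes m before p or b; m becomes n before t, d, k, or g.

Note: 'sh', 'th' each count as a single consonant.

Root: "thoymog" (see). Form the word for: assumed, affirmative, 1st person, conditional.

Attach mood conditional fay- → faythoymog.
Attach evidentiality assumed -eth → faythoymogeth.
Attach polarity affirmative th- → thfaythoymogeth.
Attach person 1st person -shi (after consonant 'th') → thfaythoymogethshi.
Vowel deletion: no change.
Nasal assimilation: no change.

thfaythoymogethshi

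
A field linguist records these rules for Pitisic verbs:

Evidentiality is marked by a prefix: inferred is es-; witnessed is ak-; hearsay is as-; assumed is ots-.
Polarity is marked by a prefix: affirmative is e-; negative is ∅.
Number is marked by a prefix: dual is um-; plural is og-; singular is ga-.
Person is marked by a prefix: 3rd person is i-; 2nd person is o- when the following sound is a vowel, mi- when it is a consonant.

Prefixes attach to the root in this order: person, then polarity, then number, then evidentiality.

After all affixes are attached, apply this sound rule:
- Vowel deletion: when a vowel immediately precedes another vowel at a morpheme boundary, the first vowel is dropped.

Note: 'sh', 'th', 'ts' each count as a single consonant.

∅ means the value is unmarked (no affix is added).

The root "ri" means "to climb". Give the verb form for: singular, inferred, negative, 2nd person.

Attach person 2nd person mi- (before consonant 'r') → miri.
polarity = negative: zero marking, form stays miri.
Attach number singular ga- → gamiri.
Attach evidentiality inferred es- → esgamiri.
Vowel deletion: no change.

esgamiri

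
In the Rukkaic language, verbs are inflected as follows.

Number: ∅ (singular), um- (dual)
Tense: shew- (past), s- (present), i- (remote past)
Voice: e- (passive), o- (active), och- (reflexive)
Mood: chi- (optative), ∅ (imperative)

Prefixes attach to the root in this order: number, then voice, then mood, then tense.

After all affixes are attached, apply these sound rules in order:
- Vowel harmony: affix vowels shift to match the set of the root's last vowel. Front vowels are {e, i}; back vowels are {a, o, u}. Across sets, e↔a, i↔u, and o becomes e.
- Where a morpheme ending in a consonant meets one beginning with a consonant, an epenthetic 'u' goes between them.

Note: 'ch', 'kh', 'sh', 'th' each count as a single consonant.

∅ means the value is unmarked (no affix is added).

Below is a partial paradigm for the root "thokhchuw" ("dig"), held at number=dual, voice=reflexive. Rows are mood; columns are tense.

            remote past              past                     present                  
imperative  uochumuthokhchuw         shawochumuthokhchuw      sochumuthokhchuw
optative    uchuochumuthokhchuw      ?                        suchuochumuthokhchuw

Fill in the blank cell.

Attach number dual um- → umthokhchuw.
Attach voice reflexive och- → ochumthokhchuw.
Attach mood optative chi- → chiochumthokhchuw.
Attach tense past shew- → shewchiochumthokhchuw.
Apply vowel harmony: shewchiochumthokhchuw → shawchuochumthokhchuw.
Apply epenthesis: shawchuochumthokhchuw → shawuchuochumuthokhchuw.

shawuchuochumuthokhchuw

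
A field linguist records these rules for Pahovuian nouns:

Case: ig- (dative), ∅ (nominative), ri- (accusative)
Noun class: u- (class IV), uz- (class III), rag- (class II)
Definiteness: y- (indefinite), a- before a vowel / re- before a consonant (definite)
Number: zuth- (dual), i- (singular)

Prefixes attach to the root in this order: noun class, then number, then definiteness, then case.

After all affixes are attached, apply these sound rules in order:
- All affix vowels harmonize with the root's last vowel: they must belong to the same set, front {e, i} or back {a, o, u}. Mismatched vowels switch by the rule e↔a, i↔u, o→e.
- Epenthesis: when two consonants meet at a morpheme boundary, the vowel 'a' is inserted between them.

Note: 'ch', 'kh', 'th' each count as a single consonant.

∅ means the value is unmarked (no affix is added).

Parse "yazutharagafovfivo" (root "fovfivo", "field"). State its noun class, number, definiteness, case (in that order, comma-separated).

Segment: y-zuth-rag-fovfivo.
noun class: rag- → class II.
number: zuth- → dual.
definiteness: y- → indefinite.
case: ∅ → nominative.

class II, dual, indefinite, nominative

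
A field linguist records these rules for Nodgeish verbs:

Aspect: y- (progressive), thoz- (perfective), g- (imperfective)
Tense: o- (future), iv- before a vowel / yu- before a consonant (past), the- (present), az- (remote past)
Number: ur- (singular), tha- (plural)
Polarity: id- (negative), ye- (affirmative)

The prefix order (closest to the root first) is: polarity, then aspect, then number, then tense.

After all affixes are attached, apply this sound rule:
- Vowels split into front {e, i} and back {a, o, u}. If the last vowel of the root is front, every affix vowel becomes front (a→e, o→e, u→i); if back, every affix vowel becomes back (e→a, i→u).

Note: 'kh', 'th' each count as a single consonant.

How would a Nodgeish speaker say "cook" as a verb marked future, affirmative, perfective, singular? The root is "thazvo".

ourthozyathazvo

Attach polarity affirmative ye- → yethazvo.
Attach aspect perfective thoz- → thozyethazvo.
Attach number singular ur- → urthozyethazvo.
Attach tense future o- → ourthozyethazvo.
Apply vowel harmony: ourthozyethazvo → ourthozyathazvo.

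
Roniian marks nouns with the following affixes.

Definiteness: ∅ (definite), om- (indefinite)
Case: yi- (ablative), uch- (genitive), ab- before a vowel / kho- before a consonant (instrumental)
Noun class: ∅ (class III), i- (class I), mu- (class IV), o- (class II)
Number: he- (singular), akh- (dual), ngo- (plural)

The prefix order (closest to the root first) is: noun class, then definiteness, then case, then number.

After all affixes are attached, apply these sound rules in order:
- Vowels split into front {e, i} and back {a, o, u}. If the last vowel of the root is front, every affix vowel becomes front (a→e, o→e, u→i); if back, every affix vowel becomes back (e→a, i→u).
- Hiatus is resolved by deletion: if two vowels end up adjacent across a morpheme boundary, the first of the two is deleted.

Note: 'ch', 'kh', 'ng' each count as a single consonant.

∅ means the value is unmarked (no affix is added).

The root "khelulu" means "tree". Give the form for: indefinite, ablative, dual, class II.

Attach noun class class II o- → okhelulu.
Attach definiteness indefinite om- → omokhelulu.
Attach case ablative yi- → yiomokhelulu.
Attach number dual akh- → akhyiomokhelulu.
Apply vowel harmony: akhyiomokhelulu → akhyuomokhelulu.
Apply vowel deletion: akhyuomokhelulu → akhyomokhelulu.

akhyomokhelulu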